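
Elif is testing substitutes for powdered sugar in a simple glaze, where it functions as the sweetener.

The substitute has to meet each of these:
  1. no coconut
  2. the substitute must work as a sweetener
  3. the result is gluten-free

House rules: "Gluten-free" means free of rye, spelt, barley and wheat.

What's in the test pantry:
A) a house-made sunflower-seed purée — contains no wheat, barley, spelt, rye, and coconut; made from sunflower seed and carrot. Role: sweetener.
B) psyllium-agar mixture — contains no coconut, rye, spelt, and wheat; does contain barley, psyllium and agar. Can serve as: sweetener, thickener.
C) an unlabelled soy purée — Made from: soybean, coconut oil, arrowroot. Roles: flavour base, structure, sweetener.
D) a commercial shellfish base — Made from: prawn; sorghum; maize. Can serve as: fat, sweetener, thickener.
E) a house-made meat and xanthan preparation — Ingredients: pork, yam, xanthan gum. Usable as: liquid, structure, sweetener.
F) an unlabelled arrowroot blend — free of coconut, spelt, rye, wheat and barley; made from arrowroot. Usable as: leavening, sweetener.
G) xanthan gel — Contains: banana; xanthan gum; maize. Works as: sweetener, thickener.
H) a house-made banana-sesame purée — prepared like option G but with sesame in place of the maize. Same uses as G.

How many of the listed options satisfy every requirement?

A: no coconut, gluten-free — OK
B: has barley, so not gluten-free — reject
C: has coconut oil, so not coconut-free — out
D: only maize, prawn and sorghum; none excluded — OK
E: only pork, xanthan gum, and yam; none excluded — keep
F: no coconut, gluten-free — OK
G: only maize, banana and xanthan gum; none excluded — OK
H: only sesame, banana and xanthan gum; none excluded — keep

6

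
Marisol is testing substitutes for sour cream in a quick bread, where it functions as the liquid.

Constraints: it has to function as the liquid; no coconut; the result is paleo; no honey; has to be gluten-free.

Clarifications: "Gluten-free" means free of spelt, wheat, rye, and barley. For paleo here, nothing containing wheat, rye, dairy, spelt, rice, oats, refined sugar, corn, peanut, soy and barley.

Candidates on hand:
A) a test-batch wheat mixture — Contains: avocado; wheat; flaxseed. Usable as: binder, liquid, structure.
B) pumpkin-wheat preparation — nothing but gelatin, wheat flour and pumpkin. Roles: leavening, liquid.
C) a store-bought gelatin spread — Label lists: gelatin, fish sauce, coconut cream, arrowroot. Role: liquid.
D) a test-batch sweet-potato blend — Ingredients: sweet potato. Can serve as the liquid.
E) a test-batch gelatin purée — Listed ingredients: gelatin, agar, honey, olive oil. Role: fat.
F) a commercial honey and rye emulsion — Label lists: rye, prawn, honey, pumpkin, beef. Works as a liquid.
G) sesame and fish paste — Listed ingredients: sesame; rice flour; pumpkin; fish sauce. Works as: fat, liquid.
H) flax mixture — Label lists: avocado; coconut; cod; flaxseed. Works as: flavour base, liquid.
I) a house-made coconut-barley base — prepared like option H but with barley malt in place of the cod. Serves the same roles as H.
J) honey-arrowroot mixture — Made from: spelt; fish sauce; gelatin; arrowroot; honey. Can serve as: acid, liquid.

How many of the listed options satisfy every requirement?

1

A: has wheat, so not gluten-free; has wheat, so not paleo — no
B: has wheat flour, so not gluten-free; has wheat flour, so not paleo — no
C: has coconut cream, so not coconut-free — reject
D: all constraints satisfied — valid
E: not usable as a liquid; has honey, so not honey-free — out
F: has rye, so not gluten-free; has rye, so not paleo (and 1 more) — no
G: has rice flour, so not paleo — out
H: has coconut, so not coconut-free — reject
I: has barley malt, so not gluten-free; has barley malt, so not paleo (and 1 more) — out
J: has spelt, so not gluten-free; has spelt, so not paleo (and 1 more) — out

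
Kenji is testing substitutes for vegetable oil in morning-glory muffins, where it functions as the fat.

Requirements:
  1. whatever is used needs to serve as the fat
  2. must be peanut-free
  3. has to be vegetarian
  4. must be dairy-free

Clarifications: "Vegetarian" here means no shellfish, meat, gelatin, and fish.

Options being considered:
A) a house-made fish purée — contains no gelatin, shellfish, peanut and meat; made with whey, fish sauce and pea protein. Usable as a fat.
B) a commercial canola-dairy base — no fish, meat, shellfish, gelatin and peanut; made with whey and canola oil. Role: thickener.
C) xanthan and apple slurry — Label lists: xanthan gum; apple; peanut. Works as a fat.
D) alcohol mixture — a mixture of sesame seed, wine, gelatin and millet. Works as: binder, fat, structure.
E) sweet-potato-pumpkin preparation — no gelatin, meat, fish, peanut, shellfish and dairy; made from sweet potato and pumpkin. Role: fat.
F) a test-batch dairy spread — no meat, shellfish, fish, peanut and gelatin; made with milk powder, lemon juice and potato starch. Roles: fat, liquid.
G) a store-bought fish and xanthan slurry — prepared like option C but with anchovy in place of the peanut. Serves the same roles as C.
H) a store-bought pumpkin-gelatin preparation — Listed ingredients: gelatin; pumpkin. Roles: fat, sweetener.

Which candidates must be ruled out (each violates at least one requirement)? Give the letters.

A: has fish sauce, so not vegetarian; has whey, so not dairy-free — no
B: not usable as a fat; has whey, so not dairy-free — no
C: has peanut, so not peanut-free — reject
D: has gelatin, so not vegetarian — reject
E: no dairy, vegetarian — keep
F: has milk powder, so not dairy-free — no
G: has anchovy, so not vegetarian — out
H: has gelatin, so not vegetarian — no

A, B, C, D, F, G, H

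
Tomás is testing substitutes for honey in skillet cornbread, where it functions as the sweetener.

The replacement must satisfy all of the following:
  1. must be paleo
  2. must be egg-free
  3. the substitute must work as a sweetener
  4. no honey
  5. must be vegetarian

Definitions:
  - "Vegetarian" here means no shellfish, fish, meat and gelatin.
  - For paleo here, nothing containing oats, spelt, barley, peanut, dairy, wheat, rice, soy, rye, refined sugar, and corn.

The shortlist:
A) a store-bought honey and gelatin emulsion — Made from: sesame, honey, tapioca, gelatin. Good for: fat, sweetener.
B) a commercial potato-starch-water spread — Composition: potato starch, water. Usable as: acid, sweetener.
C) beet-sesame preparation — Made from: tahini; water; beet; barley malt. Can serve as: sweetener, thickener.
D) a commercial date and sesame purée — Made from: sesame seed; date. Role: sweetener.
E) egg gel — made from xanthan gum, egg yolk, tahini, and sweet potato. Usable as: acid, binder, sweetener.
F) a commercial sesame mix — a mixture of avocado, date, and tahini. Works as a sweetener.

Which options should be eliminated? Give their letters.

A: has gelatin, so not vegetarian; has honey, so not honey-free — no
B: nothing on the exclusion list — keep
C: has barley malt, so not paleo — reject
D: only sesame seed and date; none excluded — OK
E: has egg yolk, so not egg-free — no
F: nothing on the exclusion list — OK

A, C, E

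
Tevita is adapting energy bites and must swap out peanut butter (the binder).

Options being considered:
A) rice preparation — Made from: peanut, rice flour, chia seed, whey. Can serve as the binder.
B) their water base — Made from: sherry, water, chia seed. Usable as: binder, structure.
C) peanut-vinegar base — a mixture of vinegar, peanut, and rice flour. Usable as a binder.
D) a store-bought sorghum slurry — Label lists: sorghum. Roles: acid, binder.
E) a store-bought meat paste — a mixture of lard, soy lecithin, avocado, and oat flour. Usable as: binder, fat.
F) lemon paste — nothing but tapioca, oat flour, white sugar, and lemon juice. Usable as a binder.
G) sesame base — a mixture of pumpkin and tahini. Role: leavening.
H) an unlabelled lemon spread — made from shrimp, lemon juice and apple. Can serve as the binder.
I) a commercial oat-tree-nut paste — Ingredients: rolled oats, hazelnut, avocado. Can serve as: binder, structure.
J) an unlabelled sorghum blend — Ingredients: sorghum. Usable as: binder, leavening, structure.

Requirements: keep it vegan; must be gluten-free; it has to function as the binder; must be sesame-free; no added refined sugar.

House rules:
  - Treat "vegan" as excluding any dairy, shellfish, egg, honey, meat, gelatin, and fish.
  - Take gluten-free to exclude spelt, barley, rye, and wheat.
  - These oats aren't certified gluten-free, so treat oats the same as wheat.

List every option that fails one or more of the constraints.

A, E, F, G, H, I

A: has whey, so not vegan — no
B: only sherry, water and chia seed; none excluded — keep
C: works as a binder, vegan, no refined sugar — valid
D: all constraints satisfied — valid
E: has lard, so not vegan; has oat flour, so not gluten-free — reject
F: has oat flour, so not gluten-free; has white sugar, so not no-added-sugar — reject
G: not usable as a binder; has tahini, so not sesame-free — no
H: has shrimp, so not vegan — out
I: has rolled oats, so not gluten-free — out
J: works as a binder, gluten-free, no refined sugar — keep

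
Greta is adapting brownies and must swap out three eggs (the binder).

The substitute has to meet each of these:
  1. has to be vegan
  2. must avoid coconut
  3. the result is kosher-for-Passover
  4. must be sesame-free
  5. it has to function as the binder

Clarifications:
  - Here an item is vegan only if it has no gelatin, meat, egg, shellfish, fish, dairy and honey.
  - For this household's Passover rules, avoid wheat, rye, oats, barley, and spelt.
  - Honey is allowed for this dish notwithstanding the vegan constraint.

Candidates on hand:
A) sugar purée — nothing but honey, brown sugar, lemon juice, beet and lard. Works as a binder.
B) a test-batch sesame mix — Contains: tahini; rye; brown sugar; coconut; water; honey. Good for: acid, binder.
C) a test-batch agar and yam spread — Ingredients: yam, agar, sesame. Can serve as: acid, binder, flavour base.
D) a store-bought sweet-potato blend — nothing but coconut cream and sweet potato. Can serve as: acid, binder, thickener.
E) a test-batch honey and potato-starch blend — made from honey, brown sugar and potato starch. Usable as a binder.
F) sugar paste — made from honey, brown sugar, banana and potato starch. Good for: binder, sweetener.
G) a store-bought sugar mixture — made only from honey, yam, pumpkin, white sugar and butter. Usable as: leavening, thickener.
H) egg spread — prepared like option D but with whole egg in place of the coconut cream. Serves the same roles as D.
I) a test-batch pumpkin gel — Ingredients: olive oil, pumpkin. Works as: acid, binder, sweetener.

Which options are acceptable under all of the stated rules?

A: has lard, so not vegan — out
B: has rye, so not kosher-for-Passover; has tahini, so not sesame-free (and 1 more) — out
C: has sesame, so not sesame-free — out
D: has coconut cream, so not coconut-free — reject
E: honey is permitted under the vegan carve-out; nothing else excluded — OK
F: honey is permitted under the vegan carve-out; nothing else excluded — OK
G: not usable as a binder; has butter, so not vegan — no
H: has whole egg, so not vegan — reject
I: every rule checks out — keep

E, F, I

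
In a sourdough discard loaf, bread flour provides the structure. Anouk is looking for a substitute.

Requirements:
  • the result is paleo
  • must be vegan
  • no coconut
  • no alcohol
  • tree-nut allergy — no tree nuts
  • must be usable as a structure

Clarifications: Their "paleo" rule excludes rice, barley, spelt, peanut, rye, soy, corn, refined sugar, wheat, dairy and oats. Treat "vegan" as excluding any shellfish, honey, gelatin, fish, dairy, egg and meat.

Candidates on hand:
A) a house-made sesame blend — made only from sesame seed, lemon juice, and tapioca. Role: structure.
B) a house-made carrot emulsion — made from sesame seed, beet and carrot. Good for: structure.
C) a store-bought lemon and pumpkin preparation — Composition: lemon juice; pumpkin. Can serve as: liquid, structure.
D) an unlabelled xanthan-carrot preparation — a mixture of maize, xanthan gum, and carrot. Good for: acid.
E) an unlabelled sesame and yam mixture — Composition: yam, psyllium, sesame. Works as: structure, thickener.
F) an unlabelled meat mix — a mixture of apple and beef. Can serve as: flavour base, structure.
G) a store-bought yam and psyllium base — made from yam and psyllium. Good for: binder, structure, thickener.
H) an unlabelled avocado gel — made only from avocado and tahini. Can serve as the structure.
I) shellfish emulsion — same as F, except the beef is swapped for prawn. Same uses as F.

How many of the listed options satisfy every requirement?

A: nothing on the exclusion list — valid
B: works as a structure, no coconut, no alcohol — valid
C: nothing on the exclusion list — keep
D: not usable as a structure; has maize, so not paleo — no
E: only sesame, psyllium, and yam; none excluded — keep
F: has beef, so not vegan — no
G: only yam and psyllium; none excluded — OK
H: no coconut, vegan — valid
I: has prawn, so not vegan — no

6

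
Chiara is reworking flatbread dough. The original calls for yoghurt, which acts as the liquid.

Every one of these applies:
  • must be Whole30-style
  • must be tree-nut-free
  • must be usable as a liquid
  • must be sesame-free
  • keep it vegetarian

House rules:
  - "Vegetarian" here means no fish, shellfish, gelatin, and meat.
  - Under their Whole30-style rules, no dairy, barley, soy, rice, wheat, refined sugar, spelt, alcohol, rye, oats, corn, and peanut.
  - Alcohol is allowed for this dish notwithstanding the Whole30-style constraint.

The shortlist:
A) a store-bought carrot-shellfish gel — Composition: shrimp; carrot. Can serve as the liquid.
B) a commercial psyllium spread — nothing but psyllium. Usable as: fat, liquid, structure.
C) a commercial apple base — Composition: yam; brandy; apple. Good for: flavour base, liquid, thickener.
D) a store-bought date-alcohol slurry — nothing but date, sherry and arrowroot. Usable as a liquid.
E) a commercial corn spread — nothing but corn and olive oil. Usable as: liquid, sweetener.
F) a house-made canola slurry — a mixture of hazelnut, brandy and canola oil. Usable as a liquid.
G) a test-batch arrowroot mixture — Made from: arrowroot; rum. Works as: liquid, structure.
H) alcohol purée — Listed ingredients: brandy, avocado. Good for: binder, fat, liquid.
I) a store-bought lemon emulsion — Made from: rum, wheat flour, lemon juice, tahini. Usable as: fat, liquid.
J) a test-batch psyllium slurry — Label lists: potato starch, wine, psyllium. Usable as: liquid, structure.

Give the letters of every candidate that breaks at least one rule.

A: has shrimp, so not vegetarian — reject
B: only psyllium; none excluded — valid
C: alcohol is permitted under the Whole30-style carve-out; nothing else excluded — keep
D: alcohol is permitted under the Whole30-style carve-out; nothing else excluded — OK
E: has corn, so not Whole30-style — out
F: has hazelnut, so not tree-nut-free — no
G: alcohol is permitted under the Whole30-style carve-out; nothing else excluded — valid
H: alcohol is permitted under the Whole30-style carve-out; nothing else excluded — valid
I: has wheat flour, so not Whole30-style; has tahini, so not sesame-free — out
J: alcohol is permitted under the Whole30-style carve-out; nothing else excluded — valid

A, E, F, I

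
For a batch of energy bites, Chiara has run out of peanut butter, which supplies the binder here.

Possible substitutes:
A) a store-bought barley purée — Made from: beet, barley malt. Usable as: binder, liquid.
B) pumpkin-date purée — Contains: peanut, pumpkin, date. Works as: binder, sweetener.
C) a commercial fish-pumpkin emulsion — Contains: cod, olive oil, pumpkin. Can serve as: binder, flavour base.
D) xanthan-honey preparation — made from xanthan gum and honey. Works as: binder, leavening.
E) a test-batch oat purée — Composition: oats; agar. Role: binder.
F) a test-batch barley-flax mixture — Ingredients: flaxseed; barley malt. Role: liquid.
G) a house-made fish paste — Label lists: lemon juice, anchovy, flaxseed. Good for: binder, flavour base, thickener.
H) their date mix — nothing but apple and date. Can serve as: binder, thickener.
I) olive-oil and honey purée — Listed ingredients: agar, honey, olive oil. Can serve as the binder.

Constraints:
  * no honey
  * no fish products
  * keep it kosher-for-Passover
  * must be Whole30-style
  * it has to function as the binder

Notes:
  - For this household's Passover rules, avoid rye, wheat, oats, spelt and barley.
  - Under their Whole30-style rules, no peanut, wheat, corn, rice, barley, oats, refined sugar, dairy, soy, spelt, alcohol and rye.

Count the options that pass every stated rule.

A: has barley malt, so not kosher-for-Passover; has barley malt, so not Whole30-style — reject
B: has peanut, so not Whole30-style — no
C: has cod, so not fish-free — no
D: has honey, so not honey-free — no
E: has oats, so not kosher-for-Passover; has oats, so not Whole30-style — out
F: not usable as a binder; has barley malt, so not kosher-for-Passover (and 1 more) — no
G: has anchovy, so not fish-free — no
H: works as a binder, no fish, kosher-for-Passover — OK
I: has honey, so not honey-free — out

1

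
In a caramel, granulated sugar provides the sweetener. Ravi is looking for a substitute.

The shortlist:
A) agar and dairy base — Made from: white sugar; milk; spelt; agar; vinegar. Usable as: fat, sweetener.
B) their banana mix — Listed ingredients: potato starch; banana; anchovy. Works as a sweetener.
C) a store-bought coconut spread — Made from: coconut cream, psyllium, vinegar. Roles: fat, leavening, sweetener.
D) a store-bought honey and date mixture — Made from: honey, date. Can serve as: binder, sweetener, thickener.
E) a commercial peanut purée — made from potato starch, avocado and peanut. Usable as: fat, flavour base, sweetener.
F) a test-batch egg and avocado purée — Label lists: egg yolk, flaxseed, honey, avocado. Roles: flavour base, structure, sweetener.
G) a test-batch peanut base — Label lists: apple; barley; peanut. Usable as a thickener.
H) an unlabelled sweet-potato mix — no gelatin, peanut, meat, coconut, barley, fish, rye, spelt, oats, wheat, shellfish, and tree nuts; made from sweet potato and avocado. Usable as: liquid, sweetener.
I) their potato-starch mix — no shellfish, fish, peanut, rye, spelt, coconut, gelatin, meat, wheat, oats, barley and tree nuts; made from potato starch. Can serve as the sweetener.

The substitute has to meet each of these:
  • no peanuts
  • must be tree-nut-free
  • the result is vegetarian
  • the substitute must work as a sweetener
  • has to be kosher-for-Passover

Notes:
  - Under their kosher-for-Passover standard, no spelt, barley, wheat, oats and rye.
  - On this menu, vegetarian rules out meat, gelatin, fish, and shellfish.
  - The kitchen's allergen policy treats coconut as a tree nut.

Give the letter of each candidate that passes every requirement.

D, F, H, I

A: has spelt, so not kosher-for-Passover — reject
B: has anchovy, so not vegetarian — reject
C: has coconut cream, so not tree-nut-free — no
D: all constraints satisfied — OK
E: has peanut, so not peanut-free — no
F: all constraints satisfied — OK
G: not usable as a sweetener; has barley, so not kosher-for-Passover (and 1 more) — out
H: works as a sweetener, no peanut, vegetarian — OK
I: all constraints satisfied — OK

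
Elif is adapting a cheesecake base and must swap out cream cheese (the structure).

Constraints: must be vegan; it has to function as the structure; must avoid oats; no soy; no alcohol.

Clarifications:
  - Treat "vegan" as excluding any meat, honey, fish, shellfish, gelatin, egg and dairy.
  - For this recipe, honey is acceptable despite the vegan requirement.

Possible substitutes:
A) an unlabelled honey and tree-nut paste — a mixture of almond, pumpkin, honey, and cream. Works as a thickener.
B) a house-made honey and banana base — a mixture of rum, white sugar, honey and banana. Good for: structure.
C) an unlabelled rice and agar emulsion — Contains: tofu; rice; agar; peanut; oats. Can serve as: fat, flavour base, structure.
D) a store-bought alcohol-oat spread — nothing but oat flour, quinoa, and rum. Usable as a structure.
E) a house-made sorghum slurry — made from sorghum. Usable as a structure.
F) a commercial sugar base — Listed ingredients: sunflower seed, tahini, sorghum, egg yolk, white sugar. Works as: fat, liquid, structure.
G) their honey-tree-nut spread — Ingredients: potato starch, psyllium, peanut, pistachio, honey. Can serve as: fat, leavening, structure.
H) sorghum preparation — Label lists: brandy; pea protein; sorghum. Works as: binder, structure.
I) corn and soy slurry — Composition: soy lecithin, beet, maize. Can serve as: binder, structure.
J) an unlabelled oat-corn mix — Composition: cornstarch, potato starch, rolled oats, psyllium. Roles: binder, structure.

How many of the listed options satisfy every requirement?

A: not usable as a structure; has cream, so not vegan — out
B: has rum, so not alcohol-free — reject
C: has tofu, so not soy-free; has oats, so not oat-free — reject
D: has rum, so not alcohol-free; has oat flour, so not oat-free — out
E: vegan, no oats — valid
F: has egg yolk, so not vegan — no
G: honey is permitted under the vegan carve-out; nothing else excluded — valid
H: has brandy, so not alcohol-free — no
I: has soy lecithin, so not soy-free — no
J: has rolled oats, so not oat-free — no

2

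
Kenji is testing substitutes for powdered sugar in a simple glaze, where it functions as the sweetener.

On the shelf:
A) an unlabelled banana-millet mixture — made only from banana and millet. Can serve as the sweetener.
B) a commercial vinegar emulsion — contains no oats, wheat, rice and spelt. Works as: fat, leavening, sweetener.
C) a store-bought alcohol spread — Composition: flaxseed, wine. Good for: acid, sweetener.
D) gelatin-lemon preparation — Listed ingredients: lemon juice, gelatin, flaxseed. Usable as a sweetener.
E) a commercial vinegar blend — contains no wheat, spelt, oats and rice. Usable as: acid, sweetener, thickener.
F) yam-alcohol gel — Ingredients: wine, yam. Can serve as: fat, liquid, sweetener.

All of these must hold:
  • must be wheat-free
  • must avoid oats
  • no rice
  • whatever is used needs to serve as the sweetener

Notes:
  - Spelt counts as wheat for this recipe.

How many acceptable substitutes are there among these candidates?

A: works as a sweetener, no oats, wheat-free — OK
B: no rice, wheat-free — OK
C: works as a sweetener, no oats, no rice — keep
D: nothing on the exclusion list — valid
E: works as a sweetener, no rice, wheat-free — OK
F: only wine and yam; none excluded — valid

6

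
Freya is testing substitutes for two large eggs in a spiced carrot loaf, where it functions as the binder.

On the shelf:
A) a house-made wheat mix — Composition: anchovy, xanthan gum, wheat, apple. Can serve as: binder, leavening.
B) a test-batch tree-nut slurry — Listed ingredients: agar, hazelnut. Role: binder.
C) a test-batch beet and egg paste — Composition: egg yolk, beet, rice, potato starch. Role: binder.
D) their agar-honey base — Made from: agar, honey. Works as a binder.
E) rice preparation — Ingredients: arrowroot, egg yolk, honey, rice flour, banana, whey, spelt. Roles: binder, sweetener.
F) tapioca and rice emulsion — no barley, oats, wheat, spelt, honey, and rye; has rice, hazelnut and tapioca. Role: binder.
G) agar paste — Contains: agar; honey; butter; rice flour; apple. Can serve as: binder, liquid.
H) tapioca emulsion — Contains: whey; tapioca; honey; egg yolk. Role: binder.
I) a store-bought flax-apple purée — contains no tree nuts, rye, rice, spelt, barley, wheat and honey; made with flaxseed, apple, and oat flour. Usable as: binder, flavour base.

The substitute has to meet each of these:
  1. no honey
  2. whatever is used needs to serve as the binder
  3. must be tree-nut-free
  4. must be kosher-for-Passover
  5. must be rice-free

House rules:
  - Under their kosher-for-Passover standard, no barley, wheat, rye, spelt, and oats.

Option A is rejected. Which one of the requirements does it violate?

kosher-for-Passover

usable as a binder: satisfied
kosher-for-Passover: has wheat — fails
tree-nut-free: satisfied
rice-free: satisfied
honey-free: satisfied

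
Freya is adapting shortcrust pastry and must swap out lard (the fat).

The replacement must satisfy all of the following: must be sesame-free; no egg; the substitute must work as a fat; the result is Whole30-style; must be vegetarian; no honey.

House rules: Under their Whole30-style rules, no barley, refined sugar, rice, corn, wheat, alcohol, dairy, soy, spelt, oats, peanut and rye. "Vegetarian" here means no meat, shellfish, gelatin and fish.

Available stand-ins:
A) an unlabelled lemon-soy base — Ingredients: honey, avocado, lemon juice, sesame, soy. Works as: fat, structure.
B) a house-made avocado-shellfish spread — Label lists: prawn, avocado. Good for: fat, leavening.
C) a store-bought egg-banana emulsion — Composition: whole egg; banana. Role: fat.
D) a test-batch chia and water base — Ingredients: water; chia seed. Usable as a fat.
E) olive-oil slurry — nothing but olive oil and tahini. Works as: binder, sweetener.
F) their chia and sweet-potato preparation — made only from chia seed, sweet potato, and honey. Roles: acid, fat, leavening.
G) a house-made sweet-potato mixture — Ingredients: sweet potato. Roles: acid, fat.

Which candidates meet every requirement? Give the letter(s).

A: has soy, so not Whole30-style; has sesame, so not sesame-free (and 1 more) — out
B: has prawn, so not vegetarian — out
C: has whole egg, so not egg-free — no
D: Whole30-style, no honey — keep
E: not usable as a fat; has tahini, so not sesame-free — no
F: has honey, so not honey-free — no
G: every rule checks out — valid

D, G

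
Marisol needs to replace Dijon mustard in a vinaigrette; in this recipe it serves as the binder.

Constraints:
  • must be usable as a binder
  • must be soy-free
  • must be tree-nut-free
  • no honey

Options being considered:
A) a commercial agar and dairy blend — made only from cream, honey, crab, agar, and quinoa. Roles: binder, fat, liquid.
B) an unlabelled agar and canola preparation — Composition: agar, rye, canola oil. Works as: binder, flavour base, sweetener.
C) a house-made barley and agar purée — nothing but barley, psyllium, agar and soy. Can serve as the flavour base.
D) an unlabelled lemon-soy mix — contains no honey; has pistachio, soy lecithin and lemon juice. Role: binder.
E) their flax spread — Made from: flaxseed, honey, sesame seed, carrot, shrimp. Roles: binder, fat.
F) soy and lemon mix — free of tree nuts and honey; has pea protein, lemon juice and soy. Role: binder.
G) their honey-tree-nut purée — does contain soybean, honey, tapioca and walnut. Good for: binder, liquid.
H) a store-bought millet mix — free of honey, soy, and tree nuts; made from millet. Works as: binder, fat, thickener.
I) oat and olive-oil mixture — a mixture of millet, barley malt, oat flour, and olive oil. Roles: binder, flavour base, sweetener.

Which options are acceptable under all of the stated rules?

B, H, I

A: has honey, so not honey-free — reject
B: only rye, canola oil and agar; none excluded — OK
C: not usable as a binder; has soy, so not soy-free — reject
D: has soy lecithin, so not soy-free; has pistachio, so not tree-nut-free — out
E: has honey, so not honey-free — out
F: has soy, so not soy-free — reject
G: has honey, so not honey-free; has soybean, so not soy-free (and 1 more) — no
H: no soy, no honey — OK
I: barley malt and oat flour etc. — none of it excluded — valid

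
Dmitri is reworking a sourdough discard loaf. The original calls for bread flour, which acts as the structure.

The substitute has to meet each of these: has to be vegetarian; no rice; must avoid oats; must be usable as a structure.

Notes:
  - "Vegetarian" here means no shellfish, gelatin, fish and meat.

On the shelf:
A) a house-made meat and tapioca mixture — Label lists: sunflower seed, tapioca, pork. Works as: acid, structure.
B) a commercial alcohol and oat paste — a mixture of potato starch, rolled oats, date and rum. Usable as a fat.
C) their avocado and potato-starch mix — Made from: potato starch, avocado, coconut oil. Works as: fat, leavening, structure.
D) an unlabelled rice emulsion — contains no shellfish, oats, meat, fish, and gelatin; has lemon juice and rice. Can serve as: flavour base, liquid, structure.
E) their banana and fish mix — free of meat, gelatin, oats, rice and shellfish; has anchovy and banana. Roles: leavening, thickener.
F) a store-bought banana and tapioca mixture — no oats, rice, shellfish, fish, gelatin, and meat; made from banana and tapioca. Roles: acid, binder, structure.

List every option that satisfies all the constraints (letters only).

A: has pork, so not vegetarian — no
B: not usable as a structure; has rolled oats, so not oat-free — no
C: only coconut oil, avocado, and potato starch; none excluded — OK
D: has rice, so not rice-free — reject
E: not usable as a structure; has anchovy, so not vegetarian — reject
F: no oats, no rice — valid

C, F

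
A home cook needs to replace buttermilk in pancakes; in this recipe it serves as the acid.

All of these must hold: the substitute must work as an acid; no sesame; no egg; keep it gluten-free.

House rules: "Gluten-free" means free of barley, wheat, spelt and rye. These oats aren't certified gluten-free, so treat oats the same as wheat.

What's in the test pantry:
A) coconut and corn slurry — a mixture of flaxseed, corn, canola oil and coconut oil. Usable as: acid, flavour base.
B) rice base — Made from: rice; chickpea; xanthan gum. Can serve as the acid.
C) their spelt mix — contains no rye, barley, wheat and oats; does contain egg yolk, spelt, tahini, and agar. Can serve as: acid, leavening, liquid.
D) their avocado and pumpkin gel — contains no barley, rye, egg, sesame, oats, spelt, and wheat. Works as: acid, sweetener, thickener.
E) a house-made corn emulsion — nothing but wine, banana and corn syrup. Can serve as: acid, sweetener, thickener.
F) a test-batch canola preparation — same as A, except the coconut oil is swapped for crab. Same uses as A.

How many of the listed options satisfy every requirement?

A: gluten-free, no egg — valid
B: works as an acid, no egg, gluten-free — OK
C: has spelt, so not gluten-free; has tahini, so not sesame-free (and 1 more) — no
D: gluten-free, no sesame — valid
E: no egg, no sesame — valid
F: nothing on the exclusion list — keep

5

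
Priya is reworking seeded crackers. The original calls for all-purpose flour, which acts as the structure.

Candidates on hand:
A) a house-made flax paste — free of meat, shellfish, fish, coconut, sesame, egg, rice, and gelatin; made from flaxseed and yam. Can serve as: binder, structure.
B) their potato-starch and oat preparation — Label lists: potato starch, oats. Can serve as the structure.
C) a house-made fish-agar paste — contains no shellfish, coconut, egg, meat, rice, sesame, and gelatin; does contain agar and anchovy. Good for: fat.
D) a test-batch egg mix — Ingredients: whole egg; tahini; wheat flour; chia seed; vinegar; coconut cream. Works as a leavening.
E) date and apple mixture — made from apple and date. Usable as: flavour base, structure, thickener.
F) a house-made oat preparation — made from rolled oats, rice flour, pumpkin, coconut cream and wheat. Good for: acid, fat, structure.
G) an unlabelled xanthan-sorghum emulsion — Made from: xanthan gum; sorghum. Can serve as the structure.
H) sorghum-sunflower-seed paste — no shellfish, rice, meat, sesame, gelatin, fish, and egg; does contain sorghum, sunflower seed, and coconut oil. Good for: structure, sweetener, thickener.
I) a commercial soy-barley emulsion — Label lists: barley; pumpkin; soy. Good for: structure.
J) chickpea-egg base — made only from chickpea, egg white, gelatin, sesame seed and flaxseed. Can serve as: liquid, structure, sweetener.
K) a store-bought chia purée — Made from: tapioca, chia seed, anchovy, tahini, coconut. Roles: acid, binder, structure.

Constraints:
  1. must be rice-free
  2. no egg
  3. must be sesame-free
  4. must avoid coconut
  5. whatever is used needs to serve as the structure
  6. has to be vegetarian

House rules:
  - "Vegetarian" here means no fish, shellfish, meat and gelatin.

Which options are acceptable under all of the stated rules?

A: works as a structure, no coconut, no sesame — keep
B: works as a structure, no sesame, no egg — keep
C: not usable as a structure; has anchovy, so not vegetarian — no
D: not usable as a structure; has tahini, so not sesame-free (and 2 more) — no
E: only date and apple; none excluded — keep
F: has rice flour, so not rice-free; has coconut cream, so not coconut-free — reject
G: nothing on the exclusion list — OK
H: has coconut oil, so not coconut-free — out
I: works as a structure, no coconut, no rice — OK
J: has gelatin, so not vegetarian; has sesame seed, so not sesame-free (and 1 more) — reject
K: has anchovy, so not vegetarian; has tahini, so not sesame-free (and 1 more) — reject

A, B, E, G, I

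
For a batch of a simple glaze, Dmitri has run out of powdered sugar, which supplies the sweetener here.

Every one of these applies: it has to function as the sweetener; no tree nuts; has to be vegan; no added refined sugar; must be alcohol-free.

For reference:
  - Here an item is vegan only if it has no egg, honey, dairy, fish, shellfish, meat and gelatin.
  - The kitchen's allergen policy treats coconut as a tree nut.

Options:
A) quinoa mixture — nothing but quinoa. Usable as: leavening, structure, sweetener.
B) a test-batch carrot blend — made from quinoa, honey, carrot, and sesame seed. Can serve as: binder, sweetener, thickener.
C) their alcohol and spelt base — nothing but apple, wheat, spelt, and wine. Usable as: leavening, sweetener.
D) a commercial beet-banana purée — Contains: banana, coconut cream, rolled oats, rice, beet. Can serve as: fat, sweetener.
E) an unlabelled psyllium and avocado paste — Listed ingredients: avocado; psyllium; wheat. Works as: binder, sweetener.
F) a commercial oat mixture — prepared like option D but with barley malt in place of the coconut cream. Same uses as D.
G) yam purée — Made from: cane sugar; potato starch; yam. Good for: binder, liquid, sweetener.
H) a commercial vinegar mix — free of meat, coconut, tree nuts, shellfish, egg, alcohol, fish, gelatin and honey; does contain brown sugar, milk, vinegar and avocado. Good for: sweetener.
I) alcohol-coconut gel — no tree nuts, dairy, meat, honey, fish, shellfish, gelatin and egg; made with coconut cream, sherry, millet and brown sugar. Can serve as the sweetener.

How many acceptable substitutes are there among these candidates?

3

A: every rule checks out — keep
B: has honey, so not vegan — out
C: has wine, so not alcohol-free — out
D: has coconut cream, so not tree-nut-free — no
E: works as a sweetener, no alcohol, vegan — valid
F: barley malt and rolled oats etc. — none of it excluded — valid
G: has cane sugar, so not no-added-sugar — reject
H: has milk, so not vegan; has brown sugar, so not no-added-sugar — out
I: has sherry, so not alcohol-free; has coconut cream, so not tree-nut-free (and 1 more) — no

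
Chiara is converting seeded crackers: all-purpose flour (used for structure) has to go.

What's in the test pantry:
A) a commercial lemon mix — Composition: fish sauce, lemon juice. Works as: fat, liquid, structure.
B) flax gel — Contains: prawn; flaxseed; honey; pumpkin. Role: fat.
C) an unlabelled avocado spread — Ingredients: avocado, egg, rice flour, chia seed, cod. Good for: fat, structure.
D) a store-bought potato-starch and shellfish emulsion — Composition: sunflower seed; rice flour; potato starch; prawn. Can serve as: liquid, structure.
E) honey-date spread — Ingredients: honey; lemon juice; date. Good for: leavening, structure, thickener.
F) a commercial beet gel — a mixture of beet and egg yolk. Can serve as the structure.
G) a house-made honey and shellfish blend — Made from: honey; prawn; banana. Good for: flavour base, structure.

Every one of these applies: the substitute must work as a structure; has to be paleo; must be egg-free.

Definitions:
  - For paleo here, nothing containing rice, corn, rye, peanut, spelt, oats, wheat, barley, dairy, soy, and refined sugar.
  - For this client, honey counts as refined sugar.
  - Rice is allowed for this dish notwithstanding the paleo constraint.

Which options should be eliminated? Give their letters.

A: only fish sauce and lemon juice; none excluded — valid
B: not usable as a structure; has honey, so not paleo — no
C: has egg, so not egg-free — reject
D: rice is permitted under the paleo carve-out; nothing else excluded — OK
E: has honey, so not paleo — no
F: has egg yolk, so not egg-free — no
G: has honey, so not paleo — reject

B, C, E, F, G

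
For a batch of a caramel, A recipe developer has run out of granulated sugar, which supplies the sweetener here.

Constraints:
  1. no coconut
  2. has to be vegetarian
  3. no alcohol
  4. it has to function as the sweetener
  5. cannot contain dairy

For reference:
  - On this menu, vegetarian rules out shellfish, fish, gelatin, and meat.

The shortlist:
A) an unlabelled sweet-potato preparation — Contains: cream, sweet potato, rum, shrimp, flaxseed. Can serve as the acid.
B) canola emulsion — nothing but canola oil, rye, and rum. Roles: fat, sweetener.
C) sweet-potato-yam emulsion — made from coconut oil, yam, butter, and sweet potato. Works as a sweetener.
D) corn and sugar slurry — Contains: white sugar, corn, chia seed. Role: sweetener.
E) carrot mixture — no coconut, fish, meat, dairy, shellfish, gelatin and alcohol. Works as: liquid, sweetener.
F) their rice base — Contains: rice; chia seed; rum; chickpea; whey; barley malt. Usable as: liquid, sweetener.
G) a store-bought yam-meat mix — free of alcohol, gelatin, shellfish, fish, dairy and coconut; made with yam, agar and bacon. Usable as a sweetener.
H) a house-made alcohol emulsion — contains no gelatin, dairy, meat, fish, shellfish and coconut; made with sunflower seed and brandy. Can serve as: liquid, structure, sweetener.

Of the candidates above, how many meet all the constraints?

A: not usable as a sweetener; has shrimp, so not vegetarian (and 2 more) — no
B: has rum, so not alcohol-free — no
C: has coconut oil, so not coconut-free; has butter, so not dairy-free — no
D: all constraints satisfied — keep
E: vegetarian, no dairy — OK
F: has rum, so not alcohol-free; has whey, so not dairy-free — no
G: has bacon, so not vegetarian — reject
H: has brandy, so not alcohol-free — no

2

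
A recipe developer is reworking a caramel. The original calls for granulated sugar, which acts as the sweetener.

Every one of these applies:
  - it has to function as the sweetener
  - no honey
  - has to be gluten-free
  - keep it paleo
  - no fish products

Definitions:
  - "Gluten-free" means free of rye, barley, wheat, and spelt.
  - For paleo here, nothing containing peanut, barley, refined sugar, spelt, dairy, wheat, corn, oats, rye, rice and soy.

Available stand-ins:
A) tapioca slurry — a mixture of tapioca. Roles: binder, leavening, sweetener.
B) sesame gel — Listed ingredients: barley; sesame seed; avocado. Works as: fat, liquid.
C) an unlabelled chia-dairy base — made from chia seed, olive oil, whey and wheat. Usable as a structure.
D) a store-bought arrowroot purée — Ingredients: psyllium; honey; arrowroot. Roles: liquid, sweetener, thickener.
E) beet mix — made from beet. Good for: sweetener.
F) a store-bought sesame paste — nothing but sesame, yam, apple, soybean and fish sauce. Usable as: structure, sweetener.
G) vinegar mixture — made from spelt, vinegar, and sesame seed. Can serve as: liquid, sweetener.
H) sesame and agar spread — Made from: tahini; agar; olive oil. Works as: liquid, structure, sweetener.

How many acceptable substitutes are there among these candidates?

A: gluten-free, no honey — OK
B: not usable as a sweetener; has barley, so not gluten-free (and 1 more) — out
C: not usable as a sweetener; has wheat, so not gluten-free (and 1 more) — out
D: has honey, so not honey-free — no
E: paleo, gluten-free — OK
F: has soybean, so not paleo; has fish sauce, so not fish-free — reject
G: has spelt, so not gluten-free; has spelt, so not paleo — reject
H: only tahini, agar and olive oil; none excluded — keep

3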